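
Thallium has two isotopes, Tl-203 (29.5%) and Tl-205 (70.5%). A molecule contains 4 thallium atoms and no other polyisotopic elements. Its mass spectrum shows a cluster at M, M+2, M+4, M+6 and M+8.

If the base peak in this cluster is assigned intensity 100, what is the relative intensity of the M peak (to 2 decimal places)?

(0.295 + 0.705)^4 gives M 0.0076, M+2 0.0724, M+4 0.2595, M+6 0.4135, M+8 0.2470; the largest is M+6.
P(M+6) = C(4,3) × 0.295^1 × 0.705^3 = 4 × 0.2950 × 0.35040263 = 0.413475 (base)
P(M) = C(4,0) × 0.295^4 × 0.705^0 = 1 × 0.00757335 × 1.0000 = 0.007573
Relative intensity = 0.007573 / 0.413475 × 100 = 1.83

1.83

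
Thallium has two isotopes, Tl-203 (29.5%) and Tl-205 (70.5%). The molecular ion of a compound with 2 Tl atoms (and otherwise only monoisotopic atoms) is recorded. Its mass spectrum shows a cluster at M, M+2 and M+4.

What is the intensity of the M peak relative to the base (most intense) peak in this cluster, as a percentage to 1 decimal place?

17.5%

Binomial terms of (0.295 + 0.705)^2: M 0.0870, M+2 0.4160, M+4 0.4970 → M+4 is the base peak.
P(M+4) = C(2,2) × 0.295^0 × 0.705^2 = 1 × 1.0000 × 0.497025 = 0.497025 (base)
P(M) = C(2,0) × 0.295^2 × 0.705^0 = 1 × 0.087025 × 1.0000 = 0.087025
Relative intensity = 0.087025 / 0.497025 × 100 = 17.5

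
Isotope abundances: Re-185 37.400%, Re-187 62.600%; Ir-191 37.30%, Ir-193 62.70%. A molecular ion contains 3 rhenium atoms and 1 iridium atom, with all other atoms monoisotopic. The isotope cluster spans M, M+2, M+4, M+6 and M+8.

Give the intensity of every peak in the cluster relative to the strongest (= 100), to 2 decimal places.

5.31 : 35.62 : 89.52 : 100.00 : 41.89

Rhenium pattern (n=3): 0.05231362 : 0.26268713 : 0.43968487 : 0.24531438
Iridium pattern (n=1): 0.3730 : 0.6270
Convolve the two distributions (both contribute in 2-u steps):
  M: 0.05231362×0.3730 = 0.019513
  M+2: 0.05231362×0.6270 + 0.26268713×0.3730 = 0.130783
  M+4: 0.26268713×0.6270 + 0.43968487×0.3730 = 0.328707
  M+6: 0.43968487×0.6270 + 0.24531438×0.3730 = 0.367185
  M+8: 0.24531438×0.6270 = 0.153812
Scale to base peak (0.367185) = 100: 5.31 : 35.62 : 89.52 : 100.00 : 41.89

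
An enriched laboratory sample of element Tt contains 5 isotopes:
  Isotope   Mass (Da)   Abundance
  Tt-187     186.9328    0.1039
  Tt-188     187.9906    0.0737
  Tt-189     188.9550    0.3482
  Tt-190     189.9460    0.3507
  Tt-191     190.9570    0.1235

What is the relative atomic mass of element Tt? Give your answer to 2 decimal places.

189.27 Da

Average mass = Σ (abundance × isotope mass) = 0.1039 × 186.9328 + 0.0737 × 187.9906 + 0.3482 × 188.9550 + 0.3507 × 189.9460 + 0.1235 × 190.9570
= 19.42232 + 13.85491 + 65.79413 + 66.61406 + 23.58319 = 189.26861 Da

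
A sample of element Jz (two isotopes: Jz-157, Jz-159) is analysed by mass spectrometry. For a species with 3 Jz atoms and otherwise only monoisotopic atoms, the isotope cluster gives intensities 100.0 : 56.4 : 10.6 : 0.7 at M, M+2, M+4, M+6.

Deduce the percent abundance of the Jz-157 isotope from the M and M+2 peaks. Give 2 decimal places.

If p is the fraction of Jz that is Jz-157, then I(M+2)/I(M) = [C(3,1)·p^2·(1−p)] / p^3 = 3·(1−p)/p = 56.4/100.0 = 0.5640
(1−p)/p = 0.5640/3 = 0.1880  ⇒  p = 1/(1 + 0.1880) = 0.8418
Jz-157: 84.18%, Jz-159: 15.82%.

84.18%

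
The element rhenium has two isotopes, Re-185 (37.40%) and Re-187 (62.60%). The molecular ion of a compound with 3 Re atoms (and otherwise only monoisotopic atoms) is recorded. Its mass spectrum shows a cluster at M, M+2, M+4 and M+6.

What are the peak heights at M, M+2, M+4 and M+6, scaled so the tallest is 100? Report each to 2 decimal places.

Expanding (0.3740 + 0.6260)^3:
P(M) = 0.3740^3 = 0.052314
P(M+2) = 3 × 0.3740^2 × 0.6260^1 = 0.262687
P(M+4) = 3 × 0.3740^1 × 0.6260^2 = 0.439685
P(M+6) = 0.6260^3 = 0.245314
The M+4 peak is largest (0.439685); scaling to 100 gives 11.90 : 59.74 : 100.00 : 55.79.

11.90 : 59.74 : 100.00 : 55.79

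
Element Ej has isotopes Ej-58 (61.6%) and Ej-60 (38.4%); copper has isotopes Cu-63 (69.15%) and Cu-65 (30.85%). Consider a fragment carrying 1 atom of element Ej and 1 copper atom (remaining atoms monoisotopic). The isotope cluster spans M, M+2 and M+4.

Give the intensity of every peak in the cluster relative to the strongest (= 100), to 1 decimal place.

93.5 : 100.0 : 26.0

Element Ej pattern (n=1): 0.6160 : 0.3840
Copper pattern (n=1): 0.6915 : 0.3085
Convolve the two distributions (both contribute in 2-u steps):
  M: 0.6160×0.6915 = 0.425964
  M+2: 0.6160×0.3085 + 0.3840×0.6915 = 0.455572
  M+4: 0.3840×0.3085 = 0.118464
Scale to base peak (0.455572) = 100: 93.5 : 100.0 : 26.0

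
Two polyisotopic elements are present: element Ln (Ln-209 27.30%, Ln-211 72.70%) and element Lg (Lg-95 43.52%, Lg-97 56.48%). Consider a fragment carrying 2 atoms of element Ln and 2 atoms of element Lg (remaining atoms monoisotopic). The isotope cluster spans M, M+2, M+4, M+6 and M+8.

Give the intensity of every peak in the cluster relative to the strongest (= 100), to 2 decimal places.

3.65 : 28.93 : 82.55 : 100.00 : 43.63

Element Ln pattern (n=2): 0.074529 : 0.396942 : 0.528529
Element Lg pattern (n=2): 0.18939904 : 0.49160192 : 0.31899904
Convolve the two distributions (both contribute in 2-u steps):
  M: 0.074529×0.18939904 = 0.014116
  M+2: 0.074529×0.49160192 + 0.396942×0.18939904 = 0.111819
  M+4: 0.074529×0.31899904 + 0.396942×0.49160192 + 0.528529×0.18939904 = 0.319015
  M+6: 0.396942×0.31899904 + 0.528529×0.49160192 = 0.386450
  M+8: 0.528529×0.31899904 = 0.168600
Scale to base peak (0.386450) = 100: 3.65 : 28.93 : 82.55 : 100.00 : 43.63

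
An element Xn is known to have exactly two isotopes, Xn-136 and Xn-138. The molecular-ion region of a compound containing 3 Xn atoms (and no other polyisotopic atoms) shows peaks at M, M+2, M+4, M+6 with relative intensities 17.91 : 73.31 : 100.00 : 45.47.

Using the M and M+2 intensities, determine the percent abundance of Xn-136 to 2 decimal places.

Let p = fractional abundance of Xn-136. I(M+2)/I(M) = [C(3,1)·p^2·(1−p)] / p^3 = 3·(1−p)/p = 73.31/17.91 = 4.0932
(1−p)/p = 4.0932/3 = 1.3644  ⇒  p = 1/(1 + 1.3644) = 0.4229
Xn-136: 42.29%, Xn-138: 57.71%.

42.29%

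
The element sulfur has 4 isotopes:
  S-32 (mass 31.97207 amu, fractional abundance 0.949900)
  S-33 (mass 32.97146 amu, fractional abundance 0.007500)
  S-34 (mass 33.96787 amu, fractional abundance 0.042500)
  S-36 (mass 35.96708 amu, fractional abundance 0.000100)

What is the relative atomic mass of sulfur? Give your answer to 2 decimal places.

Weight each isotope mass by its fractional abundance: 0.949900 × 31.97207 + 0.007500 × 32.97146 + 0.042500 × 33.96787 + 0.000100 × 35.96708
= 30.370269 + 0.247286 + 1.443634 + 0.003597 = 32.064786 amu

32.06 amu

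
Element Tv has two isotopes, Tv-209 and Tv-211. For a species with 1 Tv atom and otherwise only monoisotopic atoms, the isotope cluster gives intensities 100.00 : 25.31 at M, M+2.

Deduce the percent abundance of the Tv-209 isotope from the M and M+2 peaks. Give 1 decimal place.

If p is the fraction of Tv that is Tv-209, then I(M+2)/I(M) = [C(1,1)·p^0·(1−p)] / p^1 = 1·(1−p)/p = 25.31/100.00 = 0.2531
(1−p)/p = 0.2531/1 = 0.2531  ⇒  p = 1/(1 + 0.2531) = 0.7980
Tv-209: 79.8%, Tv-211: 20.2%.

79.8%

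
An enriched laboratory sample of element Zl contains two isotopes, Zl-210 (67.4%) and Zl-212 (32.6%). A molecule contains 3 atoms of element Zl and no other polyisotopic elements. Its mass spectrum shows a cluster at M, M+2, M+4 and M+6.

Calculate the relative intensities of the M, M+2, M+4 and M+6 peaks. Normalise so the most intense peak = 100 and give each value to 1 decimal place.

Expanding (0.674 + 0.326)^3:
P(M) = 0.674^3 = 0.306182
P(M+2) = 3 × 0.674^2 × 0.326^1 = 0.444282
P(M+4) = 3 × 0.674^1 × 0.326^2 = 0.214890
P(M+6) = 0.326^3 = 0.034646
The M+2 peak is largest (0.444282); scaling to 100 gives 68.9 : 100.0 : 48.4 : 7.8.

68.9 : 100.0 : 48.4 : 7.8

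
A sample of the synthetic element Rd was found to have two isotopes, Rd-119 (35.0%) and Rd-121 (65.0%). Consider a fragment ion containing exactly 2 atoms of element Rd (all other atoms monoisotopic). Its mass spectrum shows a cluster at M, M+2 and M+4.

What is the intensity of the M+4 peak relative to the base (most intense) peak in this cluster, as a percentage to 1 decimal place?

Binomial terms of (0.350 + 0.650)^2: M 0.1225, M+2 0.4550, M+4 0.4225 → M+2 is the base peak.
P(M+2) = C(2,1) × 0.350^1 × 0.650^1 = 2 × 0.3500 × 0.6500 = 0.455000 (base)
P(M+4) = C(2,2) × 0.350^0 × 0.650^2 = 1 × 1.0000 × 0.4225 = 0.422500
Relative intensity = 0.422500 / 0.455000 × 100 = 92.9

92.9%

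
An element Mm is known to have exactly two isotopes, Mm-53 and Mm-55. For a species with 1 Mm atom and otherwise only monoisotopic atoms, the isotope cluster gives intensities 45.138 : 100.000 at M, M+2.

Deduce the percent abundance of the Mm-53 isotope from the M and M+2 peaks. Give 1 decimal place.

If p is the fraction of Mm that is Mm-53, then I(M+2)/I(M) = [C(1,1)·p^0·(1−p)] / p^1 = 1·(1−p)/p = 100.000/45.138 = 2.2154
(1−p)/p = 2.2154/1 = 2.2154  ⇒  p = 1/(1 + 2.2154) = 0.3110
Mm-53: 31.1%, Mm-55: 68.9%.

31.1%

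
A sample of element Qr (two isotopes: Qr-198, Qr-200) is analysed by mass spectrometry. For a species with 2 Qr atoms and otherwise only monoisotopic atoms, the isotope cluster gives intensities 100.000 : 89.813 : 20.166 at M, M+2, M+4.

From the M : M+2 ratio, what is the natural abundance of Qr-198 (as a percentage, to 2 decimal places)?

69.01%

Let p = fractional abundance of Qr-198. I(M+2)/I(M) = [C(2,1)·p^1·(1−p)] / p^2 = 2·(1−p)/p = 89.813/100.000 = 0.8981
(1−p)/p = 0.8981/2 = 0.4491  ⇒  p = 1/(1 + 0.4491) = 0.6901
Qr-198: 69.01%, Qr-200: 30.99%.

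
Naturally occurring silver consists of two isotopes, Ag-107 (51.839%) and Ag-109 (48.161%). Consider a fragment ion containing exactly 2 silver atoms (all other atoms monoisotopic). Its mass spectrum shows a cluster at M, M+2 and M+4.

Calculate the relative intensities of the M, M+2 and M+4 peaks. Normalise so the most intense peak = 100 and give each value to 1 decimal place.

53.8 : 100.0 : 46.5

Each Ag atom is independently Ag-107 (p = 0.51839) or Ag-109 (q = 0.48161); the cluster is the binomial expansion (p + q)^2.
P(M) = 0.51839^2 = 0.268728
P(M+2) = 2 × 0.51839^1 × 0.48161^1 = 0.499324
P(M+4) = 0.48161^2 = 0.231948
The M+2 peak is largest (0.499324); scaling to 100 gives 53.8 : 100.0 : 46.5.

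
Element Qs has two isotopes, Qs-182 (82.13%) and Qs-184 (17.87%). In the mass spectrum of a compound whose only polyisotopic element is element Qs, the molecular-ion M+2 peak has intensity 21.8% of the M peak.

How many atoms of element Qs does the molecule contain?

1

The M+2/M ratio from n Qs atoms is n · q/p = n · 0.1787/0.8213.
n = 0.218 × 0.8213/0.1787 = 1.00 ≈ 1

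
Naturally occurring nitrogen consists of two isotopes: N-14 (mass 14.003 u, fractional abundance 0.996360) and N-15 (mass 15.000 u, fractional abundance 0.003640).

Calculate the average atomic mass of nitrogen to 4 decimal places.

14.0066 u

The abundance-weighted mean is 0.996360 × 14.003 + 0.003640 × 15.000
= 13.95203 + 0.05460 = 14.00663 u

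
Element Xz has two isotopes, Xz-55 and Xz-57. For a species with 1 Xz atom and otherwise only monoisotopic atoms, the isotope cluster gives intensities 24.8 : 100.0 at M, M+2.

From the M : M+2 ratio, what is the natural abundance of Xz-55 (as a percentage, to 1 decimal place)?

If p is the fraction of Xz that is Xz-55, then I(M+2)/I(M) = [C(1,1)·p^0·(1−p)] / p^1 = 1·(1−p)/p = 100.0/24.8 = 4.0323
(1−p)/p = 4.0323/1 = 4.0323  ⇒  p = 1/(1 + 4.0323) = 0.1987
Xz-55: 19.9%, Xz-57: 80.1%.

19.9%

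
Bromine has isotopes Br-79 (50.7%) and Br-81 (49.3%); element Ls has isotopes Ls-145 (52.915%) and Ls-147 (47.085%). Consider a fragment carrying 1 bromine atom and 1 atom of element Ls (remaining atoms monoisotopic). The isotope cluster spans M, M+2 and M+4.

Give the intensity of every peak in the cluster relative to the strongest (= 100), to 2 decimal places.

53.70 : 100.00 : 46.46

Bromine pattern (n=1): 0.5070 : 0.4930
Element Ls pattern (n=1): 0.52915 : 0.47085
Convolve the two distributions (both contribute in 2-u steps):
  M: 0.5070×0.52915 = 0.268279
  M+2: 0.5070×0.47085 + 0.4930×0.52915 = 0.499592
  M+4: 0.4930×0.47085 = 0.232129
Scale to base peak (0.499592) = 100: 53.70 : 100.00 : 46.46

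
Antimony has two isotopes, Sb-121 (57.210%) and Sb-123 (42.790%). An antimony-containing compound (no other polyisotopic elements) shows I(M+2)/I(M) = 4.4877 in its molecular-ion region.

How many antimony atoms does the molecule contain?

With n Sb atoms, P(M+2)/P(M) = C(n,1)·p^(n−1)q / p^n = n·q/p = n · 0.42790/0.57210.
n = 4.4877 × 0.57210/0.42790 = 6.00 ≈ 6

6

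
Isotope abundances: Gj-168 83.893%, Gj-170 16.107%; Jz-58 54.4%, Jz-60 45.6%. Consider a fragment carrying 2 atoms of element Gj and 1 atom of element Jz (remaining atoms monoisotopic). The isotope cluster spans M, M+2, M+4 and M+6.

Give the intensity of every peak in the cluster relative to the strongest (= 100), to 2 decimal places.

Element Gj pattern (n=2): 0.70380354 : 0.27025291 : 0.02594354
Element Jz pattern (n=1): 0.5440 : 0.4560
Convolve the two distributions (both contribute in 2-u steps):
  M: 0.70380354×0.5440 = 0.382869
  M+2: 0.70380354×0.4560 + 0.27025291×0.5440 = 0.467952
  M+4: 0.27025291×0.4560 + 0.02594354×0.5440 = 0.137349
  M+6: 0.02594354×0.4560 = 0.011830
Scale to base peak (0.467952) = 100: 81.82 : 100.00 : 29.35 : 2.53

81.82 : 100.00 : 29.35 : 2.53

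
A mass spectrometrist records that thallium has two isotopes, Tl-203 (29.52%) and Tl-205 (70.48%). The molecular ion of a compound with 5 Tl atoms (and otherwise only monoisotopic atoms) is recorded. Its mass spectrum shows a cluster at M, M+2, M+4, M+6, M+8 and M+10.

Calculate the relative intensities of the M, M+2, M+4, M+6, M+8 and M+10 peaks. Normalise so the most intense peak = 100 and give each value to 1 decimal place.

Each Tl atom is independently Tl-203 (p = 0.2952) or Tl-205 (q = 0.7048); the cluster is the binomial expansion (p + q)^5.
P(M) = 0.2952^5 = 0.002242
P(M+2) = 5 × 0.2952^4 × 0.7048^1 = 0.026761
P(M+4) = 10 × 0.2952^3 × 0.7048^2 = 0.127785
P(M+6) = 10 × 0.2952^2 × 0.7048^3 = 0.305092
P(M+8) = 5 × 0.2952^1 × 0.7048^4 = 0.364208
P(M+10) = 0.7048^5 = 0.173912
The M+8 peak is largest (0.364208); scaling to 100 gives 0.6 : 7.3 : 35.1 : 83.8 : 100.0 : 47.8.

0.6 : 7.3 : 35.1 : 83.8 : 100.0 : 47.8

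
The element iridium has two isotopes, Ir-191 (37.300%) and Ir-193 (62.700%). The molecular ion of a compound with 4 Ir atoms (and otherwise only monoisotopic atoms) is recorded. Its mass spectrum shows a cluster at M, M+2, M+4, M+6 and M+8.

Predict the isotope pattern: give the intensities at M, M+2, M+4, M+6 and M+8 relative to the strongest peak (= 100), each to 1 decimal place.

5.3 : 35.4 : 89.2 : 100.0 : 42.0

Each Ir atom is independently Ir-191 (p = 0.37300) or Ir-193 (q = 0.62700); the cluster is the binomial expansion (p + q)^4.
P(M) = 0.37300^4 = 0.019357
P(M+2) = 4 × 0.37300^3 × 0.62700^1 = 0.130153
P(M+4) = 6 × 0.37300^2 × 0.62700^2 = 0.328174
P(M+6) = 4 × 0.37300^1 × 0.62700^3 = 0.367766
P(M+8) = 0.62700^4 = 0.154550
The M+6 peak is largest (0.367766); scaling to 100 gives 5.3 : 35.4 : 89.2 : 100.0 : 42.0.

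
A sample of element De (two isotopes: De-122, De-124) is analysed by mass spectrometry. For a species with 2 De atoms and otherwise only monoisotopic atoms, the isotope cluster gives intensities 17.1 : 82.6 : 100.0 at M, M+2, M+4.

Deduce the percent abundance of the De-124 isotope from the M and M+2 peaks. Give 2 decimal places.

70.72%

Let p = fractional abundance of De-122. I(M+2)/I(M) = [C(2,1)·p^1·(1−p)] / p^2 = 2·(1−p)/p = 82.6/17.1 = 4.8304
(1−p)/p = 4.8304/2 = 2.4152  ⇒  p = 1/(1 + 2.4152) = 0.2928
De-122: 29.28%, De-124: 70.72%.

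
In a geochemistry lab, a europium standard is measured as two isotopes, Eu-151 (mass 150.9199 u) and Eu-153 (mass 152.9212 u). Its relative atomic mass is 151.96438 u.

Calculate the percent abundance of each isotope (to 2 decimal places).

Eu-151: 47.81%, Eu-153: 52.19%

Writing the weighted mean with unknown fraction x of Eu-151:
150.9199·x + 152.9212·(1 − x) = 151.96438
(150.9199 − 152.9212)·x = 151.96438 − 152.9212
x = -0.95682 / -2.0013 = 0.47810 → 47.81% Eu-151, 52.19% Eu-153.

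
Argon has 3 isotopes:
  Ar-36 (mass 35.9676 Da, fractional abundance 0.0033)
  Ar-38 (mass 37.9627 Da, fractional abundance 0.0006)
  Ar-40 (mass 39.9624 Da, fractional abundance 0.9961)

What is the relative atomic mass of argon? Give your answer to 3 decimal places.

39.948 Da

The abundance-weighted mean is 0.0033 × 35.9676 + 0.0006 × 37.9627 + 0.9961 × 39.9624
= 0.11869 + 0.02278 + 39.80655 = 39.94802 Da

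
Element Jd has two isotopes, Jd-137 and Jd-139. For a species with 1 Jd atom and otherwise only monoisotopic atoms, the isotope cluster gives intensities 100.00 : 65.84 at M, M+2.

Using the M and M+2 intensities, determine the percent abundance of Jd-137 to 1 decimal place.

60.3%

If p is the fraction of Jd that is Jd-137, then I(M+2)/I(M) = [C(1,1)·p^0·(1−p)] / p^1 = 1·(1−p)/p = 65.84/100.00 = 0.6584
(1−p)/p = 0.6584/1 = 0.6584  ⇒  p = 1/(1 + 0.6584) = 0.6030
Jd-137: 60.3%, Jd-139: 39.7%.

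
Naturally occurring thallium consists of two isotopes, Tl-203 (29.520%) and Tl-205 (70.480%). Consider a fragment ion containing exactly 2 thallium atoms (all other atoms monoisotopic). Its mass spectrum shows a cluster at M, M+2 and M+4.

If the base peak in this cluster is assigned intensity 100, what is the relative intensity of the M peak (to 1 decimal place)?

17.5

Term probabilities: M 0.0871, M+2 0.4161, M+4 0.4967. Base peak = M+4.
P(M+4) = C(2,2) × 0.29520^0 × 0.70480^2 = 1 × 1.0000 × 0.49674304 = 0.496743 (base)
P(M) = C(2,0) × 0.29520^2 × 0.70480^0 = 1 × 0.08714304 × 1.0000 = 0.087143
Relative intensity = 0.087143 / 0.496743 × 100 = 17.5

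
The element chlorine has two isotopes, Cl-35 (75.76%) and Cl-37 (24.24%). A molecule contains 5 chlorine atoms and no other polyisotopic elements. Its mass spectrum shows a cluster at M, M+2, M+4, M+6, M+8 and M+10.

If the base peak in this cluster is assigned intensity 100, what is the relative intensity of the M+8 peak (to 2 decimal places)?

3.28

Term probabilities: M 0.2496, M+2 0.3993, M+4 0.2555, M+6 0.0817, M+8 0.0131, M+10 0.0008. Base peak = M+2.
P(M+2) = C(5,1) × 0.7576^4 × 0.2424^1 = 5 × 0.32942751 × 0.2424 = 0.399266 (base)
P(M+8) = C(5,4) × 0.7576^1 × 0.2424^4 = 5 × 0.7576 × 0.00345247 = 0.013078
Relative intensity = 0.013078 / 0.399266 × 100 = 3.28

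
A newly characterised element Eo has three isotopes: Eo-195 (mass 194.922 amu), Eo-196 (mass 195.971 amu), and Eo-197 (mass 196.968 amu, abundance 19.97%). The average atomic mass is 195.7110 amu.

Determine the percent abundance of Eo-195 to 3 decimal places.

43.766%

The remaining 80.03% is split between Eo-195 (fraction x) and Eo-196 (fraction 0.8003 − x).
Substituting: 194.922x + 195.971(0.8003 − x) = 156.3764904
(194.922 − 195.971)x = -0.4591009  ⇒  x = 0.43766, y = 0.36264
Eo-195: 43.766%, Eo-196: 36.264%.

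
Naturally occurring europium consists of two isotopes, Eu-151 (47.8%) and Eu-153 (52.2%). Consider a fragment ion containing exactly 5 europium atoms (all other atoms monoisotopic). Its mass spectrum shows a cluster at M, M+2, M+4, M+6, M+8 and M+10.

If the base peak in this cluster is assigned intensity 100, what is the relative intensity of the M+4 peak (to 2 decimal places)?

91.57

(0.478 + 0.522)^5 gives M 0.0250, M+2 0.1363, M+4 0.2976, M+6 0.3250, M+8 0.1775, M+10 0.0388; the largest is M+6.
P(M+6) = C(5,3) × 0.478^2 × 0.522^3 = 10 × 0.228484 × 0.14223665 = 0.324988 (base)
P(M+4) = C(5,2) × 0.478^3 × 0.522^2 = 10 × 0.10921535 × 0.272484 = 0.297594
Relative intensity = 0.297594 / 0.324988 × 100 = 91.57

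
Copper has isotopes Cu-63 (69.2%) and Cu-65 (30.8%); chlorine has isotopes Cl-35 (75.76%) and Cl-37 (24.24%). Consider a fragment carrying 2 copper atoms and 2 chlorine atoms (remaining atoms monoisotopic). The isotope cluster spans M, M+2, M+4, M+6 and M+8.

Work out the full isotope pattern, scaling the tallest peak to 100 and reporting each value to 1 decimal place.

Copper pattern (n=2): 0.478864 : 0.426272 : 0.094864
Chlorine pattern (n=2): 0.57395776 : 0.36728448 : 0.05875776
Convolve the two distributions (both contribute in 2-u steps):
  M: 0.478864×0.57395776 = 0.274848
  M+2: 0.478864×0.36728448 + 0.426272×0.57395776 = 0.420541
  M+4: 0.478864×0.05875776 + 0.426272×0.36728448 + 0.094864×0.57395776 = 0.239148
  M+6: 0.426272×0.05875776 + 0.094864×0.36728448 = 0.059889
  M+8: 0.094864×0.05875776 = 0.005574
Scale to base peak (0.420541) = 100: 65.4 : 100.0 : 56.9 : 14.2 : 1.3

65.4 : 100.0 : 56.9 : 14.2 : 1.3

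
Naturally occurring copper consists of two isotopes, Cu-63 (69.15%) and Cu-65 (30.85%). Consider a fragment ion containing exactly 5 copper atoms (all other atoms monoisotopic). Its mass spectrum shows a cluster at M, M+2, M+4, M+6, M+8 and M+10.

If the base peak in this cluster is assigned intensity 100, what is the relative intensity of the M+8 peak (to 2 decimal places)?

(0.6915 + 0.3085)^5 gives M 0.1581, M+2 0.3527, M+4 0.3147, M+6 0.1404, M+8 0.0313, M+10 0.0028; the largest is M+2.
P(M+2) = C(5,1) × 0.6915^4 × 0.3085^1 = 5 × 0.2286487 × 0.3085 = 0.352691 (base)
P(M+8) = C(5,4) × 0.6915^1 × 0.3085^4 = 5 × 0.6915 × 0.00905776 = 0.031317
Relative intensity = 0.031317 / 0.352691 × 100 = 8.88

8.88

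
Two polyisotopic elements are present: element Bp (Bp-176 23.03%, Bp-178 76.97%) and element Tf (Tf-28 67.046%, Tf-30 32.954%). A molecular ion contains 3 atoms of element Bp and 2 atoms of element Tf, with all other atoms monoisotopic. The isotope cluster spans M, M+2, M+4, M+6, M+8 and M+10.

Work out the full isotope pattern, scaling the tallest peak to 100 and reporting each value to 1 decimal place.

Element Bp pattern (n=3): 0.01221467 : 0.12247025 : 0.40931548 : 0.4559996
Element Tf pattern (n=2): 0.44951661 : 0.44188678 : 0.10859661
Convolve the two distributions (both contribute in 2-u steps):
  M: 0.01221467×0.44951661 = 0.005491
  M+2: 0.01221467×0.44188678 + 0.12247025×0.44951661 = 0.060450
  M+4: 0.01221467×0.10859661 + 0.12247025×0.44188678 + 0.40931548×0.44951661 = 0.239439
  M+6: 0.12247025×0.10859661 + 0.40931548×0.44188678 + 0.4559996×0.44951661 = 0.399150
  M+8: 0.40931548×0.10859661 + 0.4559996×0.44188678 = 0.245950
  M+10: 0.4559996×0.10859661 = 0.049520
Scale to base peak (0.399150) = 100: 1.4 : 15.1 : 60.0 : 100.0 : 61.6 : 12.4

1.4 : 15.1 : 60.0 : 100.0 : 61.6 : 12.4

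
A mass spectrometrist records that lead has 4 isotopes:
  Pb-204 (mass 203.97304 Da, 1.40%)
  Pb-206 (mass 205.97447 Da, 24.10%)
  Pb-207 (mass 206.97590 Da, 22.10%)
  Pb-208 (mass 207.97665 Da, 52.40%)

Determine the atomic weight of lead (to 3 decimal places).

Weight each isotope mass by its fractional abundance: 0.0140 × 203.97304 + 0.2410 × 205.97447 + 0.2210 × 206.97590 + 0.5240 × 207.97665
= 2.855623 + 49.639847 + 45.741674 + 108.979765 = 207.216909 Da

207.217 Da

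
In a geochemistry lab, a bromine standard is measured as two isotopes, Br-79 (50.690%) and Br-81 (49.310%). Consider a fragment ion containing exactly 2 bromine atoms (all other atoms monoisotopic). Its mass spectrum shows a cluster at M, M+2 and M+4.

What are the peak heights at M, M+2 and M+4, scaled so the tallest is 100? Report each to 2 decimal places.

Expanding (0.50690 + 0.49310)^2:
P(M) = 0.50690^2 = 0.256948
P(M+2) = 2 × 0.50690^1 × 0.49310^1 = 0.499905
P(M+4) = 0.49310^2 = 0.243148
The M+2 peak is largest (0.499905); scaling to 100 gives 51.40 : 100.00 : 48.64.

51.40 : 100.00 : 48.64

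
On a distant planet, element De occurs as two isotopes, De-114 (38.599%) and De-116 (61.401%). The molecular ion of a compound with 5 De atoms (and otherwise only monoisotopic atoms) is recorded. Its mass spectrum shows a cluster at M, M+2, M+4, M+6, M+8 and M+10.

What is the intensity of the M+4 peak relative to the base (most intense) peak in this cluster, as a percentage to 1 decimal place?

62.9%

Binomial terms of (0.38599 + 0.61401)^5: M 0.0086, M+2 0.0681, M+4 0.2168, M+6 0.3449, M+8 0.2743, M+10 0.0873 → M+6 is the base peak.
P(M+6) = C(5,3) × 0.38599^2 × 0.61401^3 = 10 × 0.14898828 × 0.23148685 = 0.344888 (base)
P(M+4) = C(5,2) × 0.38599^3 × 0.61401^2 = 10 × 0.05750799 × 0.37700828 = 0.216810
Relative intensity = 0.216810 / 0.344888 × 100 = 62.9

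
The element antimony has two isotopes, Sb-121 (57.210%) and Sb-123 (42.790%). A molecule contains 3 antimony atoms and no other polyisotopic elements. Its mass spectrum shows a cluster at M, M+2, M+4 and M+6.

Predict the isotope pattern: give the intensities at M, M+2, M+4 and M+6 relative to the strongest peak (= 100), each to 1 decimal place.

Each Sb atom is independently Sb-121 (p = 0.57210) or Sb-123 (q = 0.42790); the cluster is the binomial expansion (p + q)^3.
P(M) = 0.57210^3 = 0.187247
P(M+2) = 3 × 0.57210^2 × 0.42790^1 = 0.420153
P(M+4) = 3 × 0.57210^1 × 0.42790^2 = 0.314252
P(M+6) = 0.42790^3 = 0.078348
The M+2 peak is largest (0.420153); scaling to 100 gives 44.6 : 100.0 : 74.8 : 18.6.

44.6 : 100.0 : 74.8 : 18.6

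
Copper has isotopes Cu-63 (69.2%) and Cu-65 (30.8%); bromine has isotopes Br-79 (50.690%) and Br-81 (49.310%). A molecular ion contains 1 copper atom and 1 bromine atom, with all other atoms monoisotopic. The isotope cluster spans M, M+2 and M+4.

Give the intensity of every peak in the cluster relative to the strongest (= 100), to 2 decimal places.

Copper pattern (n=1): 0.6920 : 0.3080
Bromine pattern (n=1): 0.5069 : 0.4931
Convolve the two distributions (both contribute in 2-u steps):
  M: 0.6920×0.5069 = 0.350775
  M+2: 0.6920×0.4931 + 0.3080×0.5069 = 0.497350
  M+4: 0.3080×0.4931 = 0.151875
Scale to base peak (0.497350) = 100: 70.53 : 100.00 : 30.54

70.53 : 100.00 : 30.54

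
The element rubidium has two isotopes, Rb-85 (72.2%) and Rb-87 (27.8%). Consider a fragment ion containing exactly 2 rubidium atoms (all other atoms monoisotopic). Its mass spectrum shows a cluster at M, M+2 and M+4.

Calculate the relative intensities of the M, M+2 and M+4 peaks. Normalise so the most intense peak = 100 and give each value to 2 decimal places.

The 2 Rb atoms are independent, so intensities follow the terms of (0.722 + 0.278)^2.
P(M) = 0.722^2 = 0.521284
P(M+2) = 2 × 0.722^1 × 0.278^1 = 0.401432
P(M+4) = 0.278^2 = 0.077284
The M peak is largest (0.521284); scaling to 100 gives 100.00 : 77.01 : 14.83.

100.00 : 77.01 : 14.83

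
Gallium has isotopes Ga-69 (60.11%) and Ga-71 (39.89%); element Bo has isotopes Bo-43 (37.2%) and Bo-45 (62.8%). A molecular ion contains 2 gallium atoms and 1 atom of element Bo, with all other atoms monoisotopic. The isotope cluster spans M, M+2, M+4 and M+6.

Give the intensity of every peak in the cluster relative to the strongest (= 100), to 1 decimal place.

33.2 : 100.0 : 88.9 : 24.7

Gallium pattern (n=2): 0.36132121 : 0.47955758 : 0.15912121
Element Bo pattern (n=1): 0.3720 : 0.6280
Convolve the two distributions (both contribute in 2-u steps):
  M: 0.36132121×0.3720 = 0.134411
  M+2: 0.36132121×0.6280 + 0.47955758×0.3720 = 0.405305
  M+4: 0.47955758×0.6280 + 0.15912121×0.3720 = 0.360355
  M+6: 0.15912121×0.6280 = 0.099928
Scale to base peak (0.405305) = 100: 33.2 : 100.0 : 88.9 : 24.7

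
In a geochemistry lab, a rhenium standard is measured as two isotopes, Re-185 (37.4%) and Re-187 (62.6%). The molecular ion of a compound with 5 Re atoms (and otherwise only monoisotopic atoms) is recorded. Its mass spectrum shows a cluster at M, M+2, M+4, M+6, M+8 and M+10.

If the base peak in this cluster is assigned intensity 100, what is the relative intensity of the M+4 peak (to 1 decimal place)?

Binomial terms of (0.374 + 0.626)^5: M 0.0073, M+2 0.0612, M+4 0.2050, M+6 0.3431, M+8 0.2872, M+10 0.0961 → M+6 is the base peak.
P(M+6) = C(5,3) × 0.374^2 × 0.626^3 = 10 × 0.139876 × 0.24531438 = 0.343136 (base)
P(M+4) = C(5,2) × 0.374^3 × 0.626^2 = 10 × 0.05231362 × 0.391876 = 0.205005
Relative intensity = 0.205005 / 0.343136 × 100 = 59.7

59.7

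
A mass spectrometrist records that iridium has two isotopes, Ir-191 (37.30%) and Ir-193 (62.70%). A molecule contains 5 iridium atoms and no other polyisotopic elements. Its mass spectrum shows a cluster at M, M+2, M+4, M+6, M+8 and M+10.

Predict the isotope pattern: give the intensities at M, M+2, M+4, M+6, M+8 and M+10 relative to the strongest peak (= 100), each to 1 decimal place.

2.1 : 17.7 : 59.5 : 100.0 : 84.0 : 28.3

Each Ir atom is independently Ir-191 (p = 0.3730) or Ir-193 (q = 0.6270); the cluster is the binomial expansion (p + q)^5.
P(M) = 0.3730^5 = 0.007220
P(M+2) = 5 × 0.3730^4 × 0.6270^1 = 0.060684
P(M+4) = 10 × 0.3730^3 × 0.6270^2 = 0.204015
P(M+6) = 10 × 0.3730^2 × 0.6270^3 = 0.342942
P(M+8) = 5 × 0.3730^1 × 0.6270^4 = 0.288237
P(M+10) = 0.6270^5 = 0.096903
The M+6 peak is largest (0.342942); scaling to 100 gives 2.1 : 17.7 : 59.5 : 100.0 : 84.0 : 28.3.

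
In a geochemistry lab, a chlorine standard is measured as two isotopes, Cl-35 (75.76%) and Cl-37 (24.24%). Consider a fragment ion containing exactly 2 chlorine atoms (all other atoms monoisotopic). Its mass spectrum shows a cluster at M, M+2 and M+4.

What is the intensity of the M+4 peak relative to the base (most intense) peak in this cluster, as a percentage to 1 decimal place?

10.2%

Term probabilities: M 0.5740, M+2 0.3673, M+4 0.0588. Base peak = M.
P(M) = C(2,0) × 0.7576^2 × 0.2424^0 = 1 × 0.57395776 × 1.0000 = 0.573958 (base)
P(M+4) = C(2,2) × 0.7576^0 × 0.2424^2 = 1 × 1.0000 × 0.05875776 = 0.058758
Relative intensity = 0.058758 / 0.573958 × 100 = 10.2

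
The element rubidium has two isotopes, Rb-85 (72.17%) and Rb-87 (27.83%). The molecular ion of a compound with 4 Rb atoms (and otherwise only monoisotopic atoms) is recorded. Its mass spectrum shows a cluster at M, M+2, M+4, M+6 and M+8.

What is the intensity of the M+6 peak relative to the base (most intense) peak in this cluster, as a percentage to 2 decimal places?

Term probabilities: M 0.2713, M+2 0.4184, M+4 0.2420, M+6 0.0622, M+8 0.0060. Base peak = M+2.
P(M+2) = C(4,1) × 0.7217^3 × 0.2783^1 = 4 × 0.37589809 × 0.2783 = 0.418450 (base)
P(M+6) = C(4,3) × 0.7217^1 × 0.2783^3 = 4 × 0.7217 × 0.02155458 = 0.062224
Relative intensity = 0.062224 / 0.418450 × 100 = 14.87

14.87%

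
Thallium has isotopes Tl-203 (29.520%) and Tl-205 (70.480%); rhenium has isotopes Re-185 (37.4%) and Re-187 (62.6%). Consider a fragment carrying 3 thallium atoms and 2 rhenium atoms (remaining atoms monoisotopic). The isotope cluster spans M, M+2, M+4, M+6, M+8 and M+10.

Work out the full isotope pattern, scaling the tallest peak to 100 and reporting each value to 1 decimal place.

1.1 : 11.2 : 46.9 : 97.3 : 100.0 : 40.8

Thallium pattern (n=3): 0.02572463 : 0.18425524 : 0.43991564 : 0.35010449
Rhenium pattern (n=2): 0.139876 : 0.468248 : 0.391876
Convolve the two distributions (both contribute in 2-u steps):
  M: 0.02572463×0.139876 = 0.003598
  M+2: 0.02572463×0.468248 + 0.18425524×0.139876 = 0.037818
  M+4: 0.02572463×0.391876 + 0.18425524×0.468248 + 0.43991564×0.139876 = 0.157892
  M+6: 0.18425524×0.391876 + 0.43991564×0.468248 + 0.35010449×0.139876 = 0.327166
  M+8: 0.43991564×0.391876 + 0.35010449×0.468248 = 0.336328
  M+10: 0.35010449×0.391876 = 0.137198
Scale to base peak (0.336328) = 100: 1.1 : 11.2 : 46.9 : 97.3 : 100.0 : 40.8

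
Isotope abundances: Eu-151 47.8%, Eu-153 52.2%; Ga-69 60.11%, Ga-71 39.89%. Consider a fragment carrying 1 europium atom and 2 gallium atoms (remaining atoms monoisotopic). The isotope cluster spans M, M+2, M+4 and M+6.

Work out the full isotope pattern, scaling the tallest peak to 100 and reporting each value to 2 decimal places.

Europium pattern (n=1): 0.4780 : 0.5220
Gallium pattern (n=2): 0.36132121 : 0.47955758 : 0.15912121
Convolve the two distributions (both contribute in 2-u steps):
  M: 0.4780×0.36132121 = 0.172712
  M+2: 0.4780×0.47955758 + 0.5220×0.36132121 = 0.417838
  M+4: 0.4780×0.15912121 + 0.5220×0.47955758 = 0.326389
  M+6: 0.5220×0.15912121 = 0.083061
Scale to base peak (0.417838) = 100: 41.33 : 100.00 : 78.11 : 19.88

41.33 : 100.00 : 78.11 : 19.88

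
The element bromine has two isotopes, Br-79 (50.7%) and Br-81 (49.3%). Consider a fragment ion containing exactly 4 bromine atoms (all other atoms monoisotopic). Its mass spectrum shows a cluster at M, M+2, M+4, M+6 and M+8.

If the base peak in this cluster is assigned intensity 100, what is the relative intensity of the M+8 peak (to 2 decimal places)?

Term probabilities: M 0.0661, M+2 0.2570, M+4 0.3749, M+6 0.2430, M+8 0.0591. Base peak = M+4.
P(M+4) = C(4,2) × 0.507^2 × 0.493^2 = 6 × 0.257049 × 0.243049 = 0.374853 (base)
P(M+8) = C(4,4) × 0.507^0 × 0.493^4 = 1 × 1.0000 × 0.05907282 = 0.059073
Relative intensity = 0.059073 / 0.374853 × 100 = 15.76

15.76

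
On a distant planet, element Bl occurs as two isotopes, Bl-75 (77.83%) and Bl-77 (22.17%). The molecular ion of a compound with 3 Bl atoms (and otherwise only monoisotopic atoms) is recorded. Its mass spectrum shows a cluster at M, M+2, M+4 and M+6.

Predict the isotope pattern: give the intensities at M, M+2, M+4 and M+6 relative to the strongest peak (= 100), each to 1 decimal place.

100.0 : 85.5 : 24.3 : 2.3

The 3 Bl atoms are independent, so intensities follow the terms of (0.7783 + 0.2217)^3.
P(M) = 0.7783^3 = 0.471456
P(M+2) = 3 × 0.7783^2 × 0.2217^1 = 0.402885
P(M+4) = 3 × 0.7783^1 × 0.2217^2 = 0.114762
P(M+6) = 0.2217^3 = 0.010897
The M peak is largest (0.471456); scaling to 100 gives 100.0 : 85.5 : 24.3 : 2.3.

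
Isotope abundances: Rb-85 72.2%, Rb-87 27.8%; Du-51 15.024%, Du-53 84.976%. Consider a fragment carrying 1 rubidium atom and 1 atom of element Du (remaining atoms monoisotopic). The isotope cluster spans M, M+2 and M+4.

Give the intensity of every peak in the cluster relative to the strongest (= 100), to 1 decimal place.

16.6 : 100.0 : 36.0

Rubidium pattern (n=1): 0.7220 : 0.2780
Element Du pattern (n=1): 0.15024 : 0.84976
Convolve the two distributions (both contribute in 2-u steps):
  M: 0.7220×0.15024 = 0.108473
  M+2: 0.7220×0.84976 + 0.2780×0.15024 = 0.655293
  M+4: 0.2780×0.84976 = 0.236233
Scale to base peak (0.655293) = 100: 16.6 : 100.0 : 36.0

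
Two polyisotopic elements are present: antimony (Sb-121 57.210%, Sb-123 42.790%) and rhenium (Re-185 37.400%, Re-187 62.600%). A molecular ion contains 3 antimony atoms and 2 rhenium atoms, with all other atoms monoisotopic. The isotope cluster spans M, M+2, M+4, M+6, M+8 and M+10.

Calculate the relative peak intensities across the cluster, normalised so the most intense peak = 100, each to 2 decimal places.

Antimony pattern (n=3): 0.18724742 : 0.42015297 : 0.3142518 : 0.07834781
Rhenium pattern (n=2): 0.139876 : 0.468248 : 0.391876
Convolve the two distributions (both contribute in 2-u steps):
  M: 0.18724742×0.139876 = 0.026191
  M+2: 0.18724742×0.468248 + 0.42015297×0.139876 = 0.146448
  M+4: 0.18724742×0.391876 + 0.42015297×0.468248 + 0.3142518×0.139876 = 0.314070
  M+6: 0.42015297×0.391876 + 0.3142518×0.468248 + 0.07834781×0.139876 = 0.322755
  M+8: 0.3142518×0.391876 + 0.07834781×0.468248 = 0.159834
  M+10: 0.07834781×0.391876 = 0.030703
Scale to base peak (0.322755) = 100: 8.11 : 45.37 : 97.31 : 100.00 : 49.52 : 9.51

8.11 : 45.37 : 97.31 : 100.00 : 49.52 : 9.51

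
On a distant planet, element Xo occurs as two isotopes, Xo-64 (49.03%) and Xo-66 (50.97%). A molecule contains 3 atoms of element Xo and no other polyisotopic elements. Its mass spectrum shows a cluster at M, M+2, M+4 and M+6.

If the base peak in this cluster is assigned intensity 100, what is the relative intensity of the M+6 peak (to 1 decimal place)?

34.7

Term probabilities: M 0.1179, M+2 0.3676, M+4 0.3821, M+6 0.1324. Base peak = M+4.
P(M+4) = C(3,2) × 0.4903^1 × 0.5097^2 = 3 × 0.4903 × 0.25979409 = 0.382131 (base)
P(M+6) = C(3,3) × 0.4903^0 × 0.5097^3 = 1 × 1.0000 × 0.13241705 = 0.132417
Relative intensity = 0.132417 / 0.382131 × 100 = 34.7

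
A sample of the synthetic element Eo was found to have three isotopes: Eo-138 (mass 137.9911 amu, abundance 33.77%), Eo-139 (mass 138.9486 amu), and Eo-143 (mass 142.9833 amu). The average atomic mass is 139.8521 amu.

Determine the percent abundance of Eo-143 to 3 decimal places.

30.407%

The remaining 66.23% is split between Eo-139 (fraction x) and Eo-143 (fraction 0.6623 − x).
Substituting: 138.9486x + 142.9833(0.6623 − x) = 93.25250553
(138.9486 − 142.9833)x = -1.44533406  ⇒  x = 0.35823, y = 0.30407
Eo-139: 35.823%, Eo-143: 30.407%.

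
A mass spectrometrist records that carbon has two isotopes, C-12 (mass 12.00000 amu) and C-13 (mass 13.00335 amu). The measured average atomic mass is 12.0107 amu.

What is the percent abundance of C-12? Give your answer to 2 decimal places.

Let x be the fractional abundance of C-12; then C-13 has abundance 1 − x.
12.00000·x + 13.00335·(1 − x) = 12.0107
(12.00000 − 13.00335)·x = 12.0107 − 13.00335
x = -0.99265 / -1.00335 = 0.98934 → 98.93% C-12, 1.07% C-13.

98.93%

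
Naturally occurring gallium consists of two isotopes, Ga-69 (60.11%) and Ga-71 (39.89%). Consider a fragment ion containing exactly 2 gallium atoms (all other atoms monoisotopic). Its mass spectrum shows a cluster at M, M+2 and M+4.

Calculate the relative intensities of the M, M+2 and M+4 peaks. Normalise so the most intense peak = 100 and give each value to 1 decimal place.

Each Ga atom is independently Ga-69 (p = 0.6011) or Ga-71 (q = 0.3989); the cluster is the binomial expansion (p + q)^2.
P(M) = 0.6011^2 = 0.361321
P(M+2) = 2 × 0.6011^1 × 0.3989^1 = 0.479558
P(M+4) = 0.3989^2 = 0.159121
The M+2 peak is largest (0.479558); scaling to 100 gives 75.3 : 100.0 : 33.2.

75.3 : 100.0 : 33.2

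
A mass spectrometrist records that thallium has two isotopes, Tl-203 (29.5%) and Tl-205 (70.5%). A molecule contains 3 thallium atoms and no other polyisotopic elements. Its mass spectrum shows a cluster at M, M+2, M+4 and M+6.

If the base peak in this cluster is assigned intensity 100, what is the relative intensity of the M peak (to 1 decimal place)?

5.8

Term probabilities: M 0.0257, M+2 0.1841, M+4 0.4399, M+6 0.3504. Base peak = M+4.
P(M+4) = C(3,2) × 0.295^1 × 0.705^2 = 3 × 0.2950 × 0.497025 = 0.439867 (base)
P(M) = C(3,0) × 0.295^3 × 0.705^0 = 1 × 0.02567237 × 1.0000 = 0.025672
Relative intensity = 0.025672 / 0.439867 × 100 = 5.8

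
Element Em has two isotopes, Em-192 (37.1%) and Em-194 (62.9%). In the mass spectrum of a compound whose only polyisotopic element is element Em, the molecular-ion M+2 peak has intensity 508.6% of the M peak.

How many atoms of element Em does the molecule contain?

3

With n Em atoms, P(M+2)/P(M) = C(n,1)·p^(n−1)q / p^n = n·q/p = n · 0.629/0.371.
n = 5.086 × 0.371/0.629 = 3.00 ≈ 3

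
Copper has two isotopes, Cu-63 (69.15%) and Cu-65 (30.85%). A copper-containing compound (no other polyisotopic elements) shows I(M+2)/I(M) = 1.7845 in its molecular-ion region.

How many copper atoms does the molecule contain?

With n Cu atoms, P(M+2)/P(M) = C(n,1)·p^(n−1)q / p^n = n·q/p = n · 0.3085/0.6915.
n = 1.7845 × 0.6915/0.3085 = 4.00 ≈ 4

4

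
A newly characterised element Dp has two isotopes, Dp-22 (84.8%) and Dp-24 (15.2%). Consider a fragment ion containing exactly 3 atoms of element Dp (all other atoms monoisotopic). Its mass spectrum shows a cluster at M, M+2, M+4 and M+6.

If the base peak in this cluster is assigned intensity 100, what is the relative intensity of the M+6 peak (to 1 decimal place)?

Term probabilities: M 0.6098, M+2 0.3279, M+4 0.0588, M+6 0.0035. Base peak = M.
P(M) = C(3,0) × 0.848^3 × 0.152^0 = 1 × 0.60980019 × 1.0000 = 0.609800 (base)
P(M+6) = C(3,3) × 0.848^0 × 0.152^3 = 1 × 1.0000 × 0.00351181 = 0.003512
Relative intensity = 0.003512 / 0.609800 × 100 = 0.6

0.6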